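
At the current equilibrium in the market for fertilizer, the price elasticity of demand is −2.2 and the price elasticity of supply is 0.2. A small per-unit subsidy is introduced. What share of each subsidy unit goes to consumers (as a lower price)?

Consumer share = 1/12

For a small subsidy around the equilibrium, the benefit split depends on the relative slopes, which at a point are proportional to the elasticities.
Buyer share = εs/(εs + |εd|) = 0.2/(0.2 + 2.2) = 1/12; seller share = |εd|/(εs + |εd|) = 11/12.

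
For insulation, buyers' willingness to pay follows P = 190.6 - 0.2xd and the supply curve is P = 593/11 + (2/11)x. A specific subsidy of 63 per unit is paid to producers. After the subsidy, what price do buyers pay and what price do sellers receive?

Buyers pay 86; sellers receive 149

Pre-subsidy: 190.6 - 0.2x = 593/11 + (2/11)x gives x* = 358 and P* = 119.
With the subsidy, sellers receive Ps = Pb + 63 for each unit, where Pb is the price buyers pay.
On the curves, Pb = 190.6 - 0.2x and Ps = 593/11 + (2/11)x; the wedge Ps − Pb = 63 gives 593/11 + (2/11)x − (190.6 - 0.2x) = 63, so x' = 523.
Then Pb = 190.6 − 0.2·523 = 86 and Ps = 593/11 + (2/11)·523 = 149.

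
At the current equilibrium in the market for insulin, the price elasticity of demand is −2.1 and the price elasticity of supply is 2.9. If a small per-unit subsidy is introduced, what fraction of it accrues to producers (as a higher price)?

Producer share = 0.42

For a small subsidy around the equilibrium, the benefit split depends on the relative slopes, which at a point are proportional to the elasticities.
Buyer share = εs/(εs + |εd|) = 2.9/(2.9 + 2.1) = 0.58; seller share = |εd|/(εs + |εd|) = 0.42.
So producers capture 0.42 of the subsidy.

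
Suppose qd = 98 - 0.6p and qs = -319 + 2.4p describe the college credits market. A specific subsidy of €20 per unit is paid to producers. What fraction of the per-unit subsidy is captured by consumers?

Consumer share = 0.8

Pre-subsidy: 98 - 0.6p = -319 + 2.4p gives p* = 139, q* = 14.6.
With the subsidy, sellers receive ps = pb + 20 for each unit, where pb is the price buyers pay.
Supply in terms of pb becomes qs = -319 + 2.4(pb + 20) = -271 + 2.4pb. Setting this equal to demand: 98 - 0.6pb = -271 + 2.4pb, so pb = 123.
Sellers receive ps = 123 + 20 = 143; q' = 98 − 0.6·123 = 24.2.
Buyers' price falls by p* − pb = 139 − 123 = 16; sellers' price rises by ps − p* = 143 − 139 = 4.
So consumers capture 16/20 = 0.8 of each unit of subsidy.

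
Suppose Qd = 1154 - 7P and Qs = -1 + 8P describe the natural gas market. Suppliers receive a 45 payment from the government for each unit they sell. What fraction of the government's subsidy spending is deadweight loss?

DWL / government spending = 28/261

Pre-subsidy: 1154 - 7P = -1 + 8P gives P* = 77, Q* = 615.
With the subsidy, sellers receive Ps = Pb + 45 for each unit, where Pb is the price buyers pay.
Supply in terms of Pb becomes Qs = -1 + 8(Pb + 45) = 359 + 8Pb. Setting this equal to demand: 1154 - 7Pb = 359 + 8Pb, so Pb = 53.
Sellers receive Ps = 53 + 45 = 98; Q' = 1154 − 7·53 = 783.
ΔCS = ½(615 + 783)(77 − 53) = 16776; ΔPS = ½(615 + 783)(98 − 77) = 14679.
Government spending = 45 × 783 = 35235.
DWL = ½ × 45 × (783 − 615) = 3780; fraction = 3780 / 35235 = 28/261.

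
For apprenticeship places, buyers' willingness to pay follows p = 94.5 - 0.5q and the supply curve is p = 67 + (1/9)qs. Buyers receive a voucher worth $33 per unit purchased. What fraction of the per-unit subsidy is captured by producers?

Pre-subsidy: 94.5 - 0.5q = 67 + (1/9)q gives q* = 45 and p* = 72.
With the rebate, buyers effectively pay pb = ps − 33, where ps is the price sellers receive.
On the curves, pb = 94.5 - 0.5q and ps = 67 + (1/9)q; the wedge ps − pb = 33 gives 67 + (1/9)q − (94.5 - 0.5q) = 33, so q' = 99.
Then pb = 94.5 − 0.5·99 = 45 and ps = 67 + (1/9)·99 = 78.
Buyers' price falls by p* − pb = 72 − 45 = 27; sellers' price rises by ps − p* = 78 − 72 = 6.
So producers capture 6/33 = 2/11 of each unit of subsidy.

Producer share = 2/11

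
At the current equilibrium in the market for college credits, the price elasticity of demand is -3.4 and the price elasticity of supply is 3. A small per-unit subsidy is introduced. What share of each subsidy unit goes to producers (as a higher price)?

Producer share = 0.53125

For a small subsidy around the equilibrium, the benefit split depends on the relative slopes, which at a point are proportional to the elasticities.
Buyer share = εs/(εs + |εd|) = 3/(3 + 3.4) = 0.46875; seller share = |εd|/(εs + |εd|) = 0.53125.
So producers capture 0.53125 of the subsidy.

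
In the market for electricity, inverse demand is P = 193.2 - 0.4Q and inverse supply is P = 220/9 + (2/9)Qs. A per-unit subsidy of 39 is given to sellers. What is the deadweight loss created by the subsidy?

Deadweight loss = 68445/56

Pre-subsidy: 193.2 - 0.4Q = 220/9 + (2/9)Q gives Q* = 3797/14 and P* = 593/7.
With the subsidy, sellers receive Ps = Pb + 39 for each unit, where Pb is the price buyers pay.
On the curves, Pb = 193.2 - 0.4Q and Ps = 220/9 + (2/9)Q; the wedge Ps − Pb = 39 gives 220/9 + (2/9)Q − (193.2 - 0.4Q) = 39, so Q' = 9349/28.
Then Pb = 193.2 − 0.4·(9349/28) = 835/14 and Ps = 220/9 + (2/9)·(9349/28) = 1381/14.
The subsidy expands output by 9349/28 − 3797/14 = 1755/28 past the efficient level; on those units the gap between marginal cost and willingness to pay runs from 0 up to 39.
DWL = ½ × 39 × 1755/28 = 68445/56.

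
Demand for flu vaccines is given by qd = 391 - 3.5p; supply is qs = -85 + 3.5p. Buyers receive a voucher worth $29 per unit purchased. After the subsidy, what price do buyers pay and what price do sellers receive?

Pre-subsidy: 391 - 3.5p = -85 + 3.5p gives p* = 68, q* = 153.
With the rebate, buyers effectively pay pb = ps − 29, where ps is the price sellers receive.
Demand in terms of ps becomes qd = 391 − 3.5(ps − 29) = 492.5 - 3.5ps. Setting this equal to supply: 492.5 - 3.5ps = -85 + 3.5ps, so ps = 82.5.
Buyers pay pb = 82.5 − 29 = 53.5; q' = -85 + 3.5·82.5 = 203.75.

Buyers pay $53.5; sellers receive $82.5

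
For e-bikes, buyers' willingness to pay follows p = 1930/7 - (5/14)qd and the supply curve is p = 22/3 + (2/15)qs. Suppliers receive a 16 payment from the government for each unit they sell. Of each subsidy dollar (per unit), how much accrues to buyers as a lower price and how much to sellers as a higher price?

Pre-subsidy: 1930/7 - (5/14)q = 22/3 + (2/15)q gives q* = 56360/103 and p* = 8270/103.
With the subsidy, sellers receive ps = pb + 16 for each unit, where pb is the price buyers pay.
On the curves, pb = 1930/7 - (5/14)q and ps = 22/3 + (2/15)q; the wedge ps − pb = 16 gives 22/3 + (2/15)q − (1930/7 - (5/14)q) = 16, so q' = 59720/103.
Then pb = 1930/7 − (5/14)·(59720/103) = 7070/103 and ps = 22/3 + (2/15)·(59720/103) = 8718/103.
Buyers' price falls by p* − pb = 8270/103 − 7070/103 = 1200/103; sellers' price rises by ps − p* = 8718/103 − 8270/103 = 448/103.

Buyers gain 1200/103 per unit; sellers gain 448/103 per unit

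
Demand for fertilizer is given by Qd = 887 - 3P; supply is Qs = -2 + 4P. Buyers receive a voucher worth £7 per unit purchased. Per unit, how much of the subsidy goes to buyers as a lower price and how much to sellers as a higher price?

Buyers gain £4 per unit; sellers gain £3 per unit

Pre-subsidy: 887 - 3P = -2 + 4P gives P* = 127, Q* = 506.
With the rebate, buyers effectively pay Pb = Ps − 7, where Ps is the price sellers receive.
Demand in terms of Ps becomes Qd = 887 − 3(Ps − 7) = 908 - 3Ps. Setting this equal to supply: 908 - 3Ps = -2 + 4Ps, so Ps = 130.
Buyers pay Pb = 130 − 7 = 123; Q' = -2 + 4·130 = 518.
Buyers' price falls by P* − Pb = 127 − 123 = 4; sellers' price rises by Ps − P* = 130 − 127 = 3.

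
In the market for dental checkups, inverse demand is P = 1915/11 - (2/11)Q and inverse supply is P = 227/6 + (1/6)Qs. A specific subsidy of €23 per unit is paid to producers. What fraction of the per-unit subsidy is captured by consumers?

Pre-subsidy: 1915/11 - (2/11)Q = 227/6 + (1/6)Q gives Q* = 391 and P* = 103.
With the subsidy, sellers receive Ps = Pb + 23 for each unit, where Pb is the price buyers pay.
On the curves, Pb = 1915/11 - (2/11)Q and Ps = 227/6 + (1/6)Q; the wedge Ps − Pb = 23 gives 227/6 + (1/6)Q − (1915/11 - (2/11)Q) = 23, so Q' = 457.
Then Pb = 1915/11 − (2/11)·457 = 91 and Ps = 227/6 + (1/6)·457 = 114.
Buyers' price falls by P* − Pb = 103 − 91 = 12; sellers' price rises by Ps − P* = 114 − 103 = 11.
So consumers capture 12/23 = 12/23 of each unit of subsidy.

Consumer share = 12/23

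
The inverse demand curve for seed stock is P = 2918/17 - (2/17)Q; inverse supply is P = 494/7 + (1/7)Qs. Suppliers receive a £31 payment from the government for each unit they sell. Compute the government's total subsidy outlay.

Government cost = £15717

Pre-subsidy: 2918/17 - (2/17)Q = 494/7 + (1/7)Q gives Q* = 388 and P* = 126.
With the subsidy, sellers receive Ps = Pb + 31 for each unit, where Pb is the price buyers pay.
On the curves, Pb = 2918/17 - (2/17)Q and Ps = 494/7 + (1/7)Q; the wedge Ps − Pb = 31 gives 494/7 + (1/7)Q − (2918/17 - (2/17)Q) = 31, so Q' = 507.
Then Pb = 2918/17 − (2/17)·507 = 112 and Ps = 494/7 + (1/7)·507 = 143.
Government outlay = subsidy × quantity = 31 × 507 = 15717.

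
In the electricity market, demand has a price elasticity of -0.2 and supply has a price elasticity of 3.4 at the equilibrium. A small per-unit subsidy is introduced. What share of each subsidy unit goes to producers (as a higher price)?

Producer share = 1/18

For a small subsidy around the equilibrium, the benefit split depends on the relative slopes, which at a point are proportional to the elasticities.
Buyer share = εs/(εs + |εd|) = 3.4/(3.4 + 0.2) = 17/18; seller share = |εd|/(εs + |εd|) = 1/18.
So producers capture 1/18 of the subsidy.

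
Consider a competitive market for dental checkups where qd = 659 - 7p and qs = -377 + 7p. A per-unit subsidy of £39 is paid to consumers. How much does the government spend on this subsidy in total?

Government cost = £10822.5

Pre-subsidy: 659 - 7p = -377 + 7p gives p* = 74, q* = 141.
With the rebate, buyers effectively pay pb = ps − 39, where ps is the price sellers receive.
Demand in terms of ps becomes qd = 659 − 7(ps − 39) = 932 - 7ps. Setting this equal to supply: 932 - 7ps = -377 + 7ps, so ps = 93.5.
Buyers pay pb = 93.5 − 39 = 54.5; q' = -377 + 7·93.5 = 277.5.
Government outlay = subsidy × quantity = 39 × 277.5 = 10822.5.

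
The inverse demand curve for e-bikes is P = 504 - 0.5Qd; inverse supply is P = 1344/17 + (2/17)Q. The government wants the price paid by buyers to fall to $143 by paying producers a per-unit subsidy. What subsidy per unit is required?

Required subsidy s = $21 per unit

At a buyer price of 143, quantity demanded is 1008 − 2·143 = 722.
Sellers supply 722 only when they receive Ps = 1344/17 + (2/17)·722 = 164.
s = Ps − Pb = 164 − 143 = 21.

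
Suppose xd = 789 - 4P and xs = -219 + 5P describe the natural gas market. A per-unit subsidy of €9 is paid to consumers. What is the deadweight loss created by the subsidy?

Pre-subsidy: 789 - 4P = -219 + 5P gives P* = 112, x* = 341.
With the rebate, buyers effectively pay Pb = Ps − 9, where Ps is the price sellers receive.
Demand in terms of Ps becomes xd = 789 − 4(Ps − 9) = 825 - 4Ps. Setting this equal to supply: 825 - 4Ps = -219 + 5Ps, so Ps = 116.
Buyers pay Pb = 116 − 9 = 107; x' = -219 + 5·116 = 361.
The subsidy expands output by 361 − 341 = 20 past the efficient level; on those units the gap between marginal cost and willingness to pay runs from 0 up to 9.
DWL = ½ × 9 × 20 = 90.

Deadweight loss = €90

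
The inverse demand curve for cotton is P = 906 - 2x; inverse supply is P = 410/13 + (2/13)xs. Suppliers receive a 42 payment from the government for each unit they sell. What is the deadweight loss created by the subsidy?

Pre-subsidy: 906 - 2x = 410/13 + (2/13)x gives x* = 406 and P* = 94.
With the subsidy, sellers receive Ps = Pb + 42 for each unit, where Pb is the price buyers pay.
On the curves, Pb = 906 - 2x and Ps = 410/13 + (2/13)x; the wedge Ps − Pb = 42 gives 410/13 + (2/13)x − (906 - 2x) = 42, so x' = 425.5.
Then Pb = 906 − 2·425.5 = 55 and Ps = 410/13 + (2/13)·425.5 = 97.
The subsidy expands output by 425.5 − 406 = 19.5 past the efficient level; on those units the gap between marginal cost and willingness to pay runs from 0 up to 42.
DWL = ½ × 42 × 19.5 = 409.5.

Deadweight loss = 409.5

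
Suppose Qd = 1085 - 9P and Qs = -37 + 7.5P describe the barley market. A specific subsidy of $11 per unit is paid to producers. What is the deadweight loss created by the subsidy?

Pre-subsidy: 1085 - 9P = -37 + 7.5P gives P* = 68, Q* = 473.
With the subsidy, sellers receive Ps = Pb + 11 for each unit, where Pb is the price buyers pay.
Supply in terms of Pb becomes Qs = -37 + 7.5(Pb + 11) = 45.5 + 7.5Pb. Setting this equal to demand: 1085 - 9Pb = 45.5 + 7.5Pb, so Pb = 63.
Sellers receive Ps = 63 + 11 = 74; Q' = 1085 − 9·63 = 518.
The subsidy expands output by 518 − 473 = 45 past the efficient level; on those units the gap between marginal cost and willingness to pay runs from 0 up to 11.
DWL = ½ × 11 × 45 = 247.5.

Deadweight loss = $247.5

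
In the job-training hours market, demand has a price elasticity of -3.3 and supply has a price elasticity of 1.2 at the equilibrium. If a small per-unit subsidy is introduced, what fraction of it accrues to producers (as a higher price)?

Producer share = 11/15

For a small subsidy around the equilibrium, the benefit split depends on the relative slopes, which at a point are proportional to the elasticities.
Buyer share = εs/(εs + |εd|) = 1.2/(1.2 + 3.3) = 4/15; seller share = |εd|/(εs + |εd|) = 11/15.
So producers capture 11/15 of the subsidy.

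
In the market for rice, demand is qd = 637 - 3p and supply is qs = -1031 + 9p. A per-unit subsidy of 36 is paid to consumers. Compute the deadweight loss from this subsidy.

Pre-subsidy: 637 - 3p = -1031 + 9p gives p* = 139, q* = 220.
With the rebate, buyers effectively pay pb = ps − 36, where ps is the price sellers receive.
Demand in terms of ps becomes qd = 637 − 3(ps − 36) = 745 - 3ps. Setting this equal to supply: 745 - 3ps = -1031 + 9ps, so ps = 148.
Buyers pay pb = 148 − 36 = 112; q' = -1031 + 9·148 = 301.
The subsidy expands output by 301 − 220 = 81 past the efficient level; on those units the gap between marginal cost and willingness to pay runs from 0 up to 36.
DWL = ½ × 36 × 81 = 1458.

Deadweight loss = 1458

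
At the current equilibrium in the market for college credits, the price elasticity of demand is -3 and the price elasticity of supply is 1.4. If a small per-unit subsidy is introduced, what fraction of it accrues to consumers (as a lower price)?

For a small subsidy around the equilibrium, the benefit split depends on the relative slopes, which at a point are proportional to the elasticities.
Buyer share = εs/(εs + |εd|) = 1.4/(1.4 + 3) = 7/22; seller share = |εd|/(εs + |εd|) = 15/22.

Consumer share = 7/22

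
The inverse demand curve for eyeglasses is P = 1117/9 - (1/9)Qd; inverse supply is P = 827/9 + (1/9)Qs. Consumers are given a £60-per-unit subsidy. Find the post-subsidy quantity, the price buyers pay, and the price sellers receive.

Q' = 415; buyers pay £78; sellers receive £138

Pre-subsidy: 1117/9 - (1/9)Q = 827/9 + (1/9)Q gives Q* = 145 and P* = 108.
With the rebate, buyers effectively pay Pb = Ps − 60, where Ps is the price sellers receive.
On the curves, Pb = 1117/9 - (1/9)Q and Ps = 827/9 + (1/9)Q; the wedge Ps − Pb = 60 gives 827/9 + (1/9)Q − (1117/9 - (1/9)Q) = 60, so Q' = 415.
Then Pb = 1117/9 − (1/9)·415 = 78 and Ps = 827/9 + (1/9)·415 = 138.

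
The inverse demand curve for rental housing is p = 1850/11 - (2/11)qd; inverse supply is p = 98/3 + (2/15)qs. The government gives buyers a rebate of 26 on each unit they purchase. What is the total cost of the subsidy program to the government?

Government cost = 13325

Pre-subsidy: 1850/11 - (2/11)q = 98/3 + (2/15)q gives q* = 430 and p* = 90.
With the rebate, buyers effectively pay pb = ps − 26, where ps is the price sellers receive.
On the curves, pb = 1850/11 - (2/11)q and ps = 98/3 + (2/15)q; the wedge ps − pb = 26 gives 98/3 + (2/15)q − (1850/11 - (2/11)q) = 26, so q' = 512.5.
Then pb = 1850/11 − (2/11)·512.5 = 75 and ps = 98/3 + (2/15)·512.5 = 101.
Government outlay = subsidy × quantity = 26 × 512.5 = 13325.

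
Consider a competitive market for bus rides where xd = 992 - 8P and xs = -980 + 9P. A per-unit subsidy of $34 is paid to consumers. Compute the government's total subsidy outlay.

Government cost = $7072

Pre-subsidy: 992 - 8P = -980 + 9P gives P* = 116, x* = 64.
With the rebate, buyers effectively pay Pb = Ps − 34, where Ps is the price sellers receive.
Demand in terms of Ps becomes xd = 992 − 8(Ps − 34) = 1264 - 8Ps. Setting this equal to supply: 1264 - 8Ps = -980 + 9Ps, so Ps = 132.
Buyers pay Pb = 132 − 34 = 98; x' = -980 + 9·132 = 208.
Government outlay = subsidy × quantity = 34 × 208 = 7072.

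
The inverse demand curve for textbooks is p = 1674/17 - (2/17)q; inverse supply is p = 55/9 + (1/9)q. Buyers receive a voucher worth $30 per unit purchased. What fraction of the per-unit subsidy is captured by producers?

Producer share = 17/35

Pre-subsidy: 1674/17 - (2/17)q = 55/9 + (1/9)q gives q* = 14131/35 and p* = 1784/35.
With the rebate, buyers effectively pay pb = ps − 30, where ps is the price sellers receive.
On the curves, pb = 1674/17 - (2/17)q and ps = 55/9 + (1/9)q; the wedge ps − pb = 30 gives 55/9 + (1/9)q − (1674/17 - (2/17)q) = 30, so q' = 18721/35.
Then pb = 1674/17 − (2/17)·(18721/35) = 1244/35 and ps = 55/9 + (1/9)·(18721/35) = 2294/35.
Buyers' price falls by p* − pb = 1784/35 − 1244/35 = 108/7; sellers' price rises by ps − p* = 2294/35 − 1784/35 = 102/7.
So producers capture (102/7)/30 = 17/35 of each unit of subsidy.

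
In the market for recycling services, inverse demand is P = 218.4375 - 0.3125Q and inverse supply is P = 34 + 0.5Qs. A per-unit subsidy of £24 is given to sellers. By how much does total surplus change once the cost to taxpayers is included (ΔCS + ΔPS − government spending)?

Pre-subsidy: 218.4375 - 0.3125Q = 34 + 0.5Q gives Q* = 227 and P* = 147.5.
With the subsidy, sellers receive Ps = Pb + 24 for each unit, where Pb is the price buyers pay.
On the curves, Pb = 218.4375 - 0.3125Q and Ps = 34 + 0.5Q; the wedge Ps − Pb = 24 gives 34 + 0.5Q − (218.4375 - 0.3125Q) = 24, so Q' = 3335/13.
Then Pb = 218.4375 − 0.3125·(3335/13) = 3595/26 and Ps = 34 + 0.5·(3335/13) = 4219/26.
ΔCS = ½(227 + 3335/13)(147.5 − 3595/26) = 377160/169; ΔPS = ½(227 + 3335/13)(4219/26 − 147.5) = 603456/169.
Government spending = 24 × 3335/13 = 80040/13.
Net change = 377160/169 + 603456/169 − 80040/13 = -4608/13. The loss equals the DWL triangle ½·24·384/13.

Net change in total surplus = -4608/13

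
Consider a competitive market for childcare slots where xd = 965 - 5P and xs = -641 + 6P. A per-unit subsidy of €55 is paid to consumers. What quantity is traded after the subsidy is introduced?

Pre-subsidy: 965 - 5P = -641 + 6P gives P* = 146, x* = 235.
With the rebate, buyers effectively pay Pb = Ps − 55, where Ps is the price sellers receive.
Demand in terms of Ps becomes xd = 965 − 5(Ps − 55) = 1240 - 5Ps. Setting this equal to supply: 1240 - 5Ps = -641 + 6Ps, so Ps = 171.
Buyers pay Pb = 171 − 55 = 116; x' = -641 + 6·171 = 385.

x' = 385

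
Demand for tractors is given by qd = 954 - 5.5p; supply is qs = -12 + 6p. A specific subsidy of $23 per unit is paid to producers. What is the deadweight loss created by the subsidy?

Deadweight loss = $759

Pre-subsidy: 954 - 5.5p = -12 + 6p gives p* = 84, q* = 492.
With the subsidy, sellers receive ps = pb + 23 for each unit, where pb is the price buyers pay.
Supply in terms of pb becomes qs = -12 + 6(pb + 23) = 126 + 6pb. Setting this equal to demand: 954 - 5.5pb = 126 + 6pb, so pb = 72.
Sellers receive ps = 72 + 23 = 95; q' = 954 − 5.5·72 = 558.
The subsidy expands output by 558 − 492 = 66 past the efficient level; on those units the gap between marginal cost and willingness to pay runs from 0 up to 23.
DWL = ½ × 23 × 66 = 759.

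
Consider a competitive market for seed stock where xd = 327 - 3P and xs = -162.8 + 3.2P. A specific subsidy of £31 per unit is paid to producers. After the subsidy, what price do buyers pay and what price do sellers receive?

Pre-subsidy: 327 - 3P = -162.8 + 3.2P gives P* = 79, x* = 90.
With the subsidy, sellers receive Ps = Pb + 31 for each unit, where Pb is the price buyers pay.
Supply in terms of Pb becomes xs = -162.8 + 3.2(Pb + 31) = -63.6 + 3.2Pb. Setting this equal to demand: 327 - 3Pb = -63.6 + 3.2Pb, so Pb = 63.
Sellers receive Ps = 63 + 31 = 94; x' = 327 − 3·63 = 138.

Buyers pay £63; sellers receive £94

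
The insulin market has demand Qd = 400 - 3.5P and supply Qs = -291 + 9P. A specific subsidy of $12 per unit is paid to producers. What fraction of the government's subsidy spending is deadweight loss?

Pre-subsidy: 400 - 3.5P = -291 + 9P gives P* = 55.28, Q* = 206.52.
With the subsidy, sellers receive Ps = Pb + 12 for each unit, where Pb is the price buyers pay.
Supply in terms of Pb becomes Qs = -291 + 9(Pb + 12) = -183 + 9Pb. Setting this equal to demand: 400 - 3.5Pb = -183 + 9Pb, so Pb = 46.64.
Sellers receive Ps = 46.64 + 12 = 58.64; Q' = 400 − 3.5·46.64 = 236.76.
ΔCS = ½(206.52 + 236.76)(55.28 − 46.64) = 1914.9696; ΔPS = ½(206.52 + 236.76)(58.64 − 55.28) = 744.7104.
Government spending = 12 × 236.76 = 2841.12.
DWL = ½ × 12 × (236.76 − 206.52) = 181.44; fraction = 181.44 / 2841.12 = 126/1973.

DWL / government spending = 126/1973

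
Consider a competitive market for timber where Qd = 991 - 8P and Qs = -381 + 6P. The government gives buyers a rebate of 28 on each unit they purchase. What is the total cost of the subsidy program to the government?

Pre-subsidy: 991 - 8P = -381 + 6P gives P* = 98, Q* = 207.
With the rebate, buyers effectively pay Pb = Ps − 28, where Ps is the price sellers receive.
Demand in terms of Ps becomes Qd = 991 − 8(Ps − 28) = 1215 - 8Ps. Setting this equal to supply: 1215 - 8Ps = -381 + 6Ps, so Ps = 114.
Buyers pay Pb = 114 − 28 = 86; Q' = -381 + 6·114 = 303.
Government outlay = subsidy × quantity = 28 × 303 = 8484.

Government cost = 8484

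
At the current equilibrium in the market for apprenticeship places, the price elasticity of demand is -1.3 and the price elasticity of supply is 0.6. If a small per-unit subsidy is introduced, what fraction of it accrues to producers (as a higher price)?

For a small subsidy around the equilibrium, the benefit split depends on the relative slopes, which at a point are proportional to the elasticities.
Buyer share = εs/(εs + |εd|) = 0.6/(0.6 + 1.3) = 6/19; seller share = |εd|/(εs + |εd|) = 13/19.
So producers capture 13/19 of the subsidy.

Producer share = 13/19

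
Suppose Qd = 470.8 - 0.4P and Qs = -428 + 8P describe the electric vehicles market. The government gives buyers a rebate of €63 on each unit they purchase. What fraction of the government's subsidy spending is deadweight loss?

DWL / government spending = 3/113

Pre-subsidy: 470.8 - 0.4P = -428 + 8P gives P* = 107, Q* = 428.
With the rebate, buyers effectively pay Pb = Ps − 63, where Ps is the price sellers receive.
Demand in terms of Ps becomes Qd = 470.8 − 0.4(Ps − 63) = 496 - 0.4Ps. Setting this equal to supply: 496 - 0.4Ps = -428 + 8Ps, so Ps = 110.
Buyers pay Pb = 110 − 63 = 47; Q' = -428 + 8·110 = 452.
ΔCS = ½(428 + 452)(107 − 47) = 26400; ΔPS = ½(428 + 452)(110 − 107) = 1320.
Government spending = 63 × 452 = 28476.
DWL = ½ × 63 × (452 − 428) = 756; fraction = 756 / 28476 = 3/113.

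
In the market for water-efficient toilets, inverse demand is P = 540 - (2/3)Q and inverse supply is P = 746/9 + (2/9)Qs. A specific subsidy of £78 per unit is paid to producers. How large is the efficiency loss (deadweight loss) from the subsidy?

Deadweight loss = £3422.25

Pre-subsidy: 540 - (2/3)Q = 746/9 + (2/9)Q gives Q* = 514.25 and P* = 1183/6.
With the subsidy, sellers receive Ps = Pb + 78 for each unit, where Pb is the price buyers pay.
On the curves, Pb = 540 - (2/3)Q and Ps = 746/9 + (2/9)Q; the wedge Ps − Pb = 78 gives 746/9 + (2/9)Q − (540 - (2/3)Q) = 78, so Q' = 602.
Then Pb = 540 − (2/3)·602 = 416/3 and Ps = 746/9 + (2/9)·602 = 650/3.
The subsidy expands output by 602 − 514.25 = 87.75 past the efficient level; on those units the gap between marginal cost and willingness to pay runs from 0 up to 78.
DWL = ½ × 78 × 87.75 = 3422.25.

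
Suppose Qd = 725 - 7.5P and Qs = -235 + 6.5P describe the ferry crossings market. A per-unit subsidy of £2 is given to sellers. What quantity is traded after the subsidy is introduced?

Pre-subsidy: 725 - 7.5P = -235 + 6.5P gives P* = 480/7, Q* = 1475/7.
With the subsidy, sellers receive Ps = Pb + 2 for each unit, where Pb is the price buyers pay.
Supply in terms of Pb becomes Qs = -235 + 6.5(Pb + 2) = -222 + 6.5Pb. Setting this equal to demand: 725 - 7.5Pb = -222 + 6.5Pb, so Pb = 947/14.
Sellers receive Ps = 947/14 + 2 = 975/14; Q' = 725 − 7.5·(947/14) = 6095/28.

Q' = 6095/28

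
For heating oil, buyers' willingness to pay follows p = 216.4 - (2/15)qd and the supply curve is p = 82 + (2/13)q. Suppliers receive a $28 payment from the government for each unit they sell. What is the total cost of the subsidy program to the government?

Government cost = $15834

Pre-subsidy: 216.4 - (2/15)q = 82 + (2/13)q gives q* = 468 and p* = 154.
With the subsidy, sellers receive ps = pb + 28 for each unit, where pb is the price buyers pay.
On the curves, pb = 216.4 - (2/15)q and ps = 82 + (2/13)q; the wedge ps − pb = 28 gives 82 + (2/13)q − (216.4 - (2/15)q) = 28, so q' = 565.5.
Then pb = 216.4 − (2/15)·565.5 = 141 and ps = 82 + (2/13)·565.5 = 169.
Government outlay = subsidy × quantity = 28 × 565.5 = 15834.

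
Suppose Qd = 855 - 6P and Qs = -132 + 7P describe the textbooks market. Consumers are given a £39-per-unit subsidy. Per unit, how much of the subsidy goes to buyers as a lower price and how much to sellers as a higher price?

Buyers gain £21 per unit; sellers gain £18 per unit

Pre-subsidy: 855 - 6P = -132 + 7P gives P* = 987/13, Q* = 5193/13.
With the rebate, buyers effectively pay Pb = Ps − 39, where Ps is the price sellers receive.
Demand in terms of Ps becomes Qd = 855 − 6(Ps − 39) = 1089 - 6Ps. Setting this equal to supply: 1089 - 6Ps = -132 + 7Ps, so Ps = 1221/13.
Buyers pay Pb = 1221/13 − 39 = 714/13; Q' = -132 + 7·(1221/13) = 6831/13.
Buyers' price falls by P* − Pb = 987/13 − 714/13 = 21; sellers' price rises by Ps − P* = 1221/13 − 987/13 = 18.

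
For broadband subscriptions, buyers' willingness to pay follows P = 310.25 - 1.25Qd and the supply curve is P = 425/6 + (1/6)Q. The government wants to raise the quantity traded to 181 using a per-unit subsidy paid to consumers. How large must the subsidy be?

At Q = 181, from the demand curve buyers pay Pb = 310.25 − 1.25·181 = 84; from the supply curve sellers need Ps = 425/6 + (1/6)·181 = 101.
The subsidy must fill the gap: s = Ps − Pb = 101 − 84 = 17.

Required subsidy s = 17 per unit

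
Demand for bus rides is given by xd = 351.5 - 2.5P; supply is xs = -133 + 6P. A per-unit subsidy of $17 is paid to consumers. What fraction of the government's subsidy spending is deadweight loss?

DWL / government spending = 15/239

Pre-subsidy: 351.5 - 2.5P = -133 + 6P gives P* = 57, x* = 209.
With the rebate, buyers effectively pay Pb = Ps − 17, where Ps is the price sellers receive.
Demand in terms of Ps becomes xd = 351.5 − 2.5(Ps − 17) = 394 - 2.5Ps. Setting this equal to supply: 394 - 2.5Ps = -133 + 6Ps, so Ps = 62.
Buyers pay Pb = 62 − 17 = 45; x' = -133 + 6·62 = 239.
ΔCS = ½(209 + 239)(57 − 45) = 2688; ΔPS = ½(209 + 239)(62 − 57) = 1120.
Government spending = 17 × 239 = 4063.
DWL = ½ × 17 × (239 − 209) = 255; fraction = 255 / 4063 = 15/239.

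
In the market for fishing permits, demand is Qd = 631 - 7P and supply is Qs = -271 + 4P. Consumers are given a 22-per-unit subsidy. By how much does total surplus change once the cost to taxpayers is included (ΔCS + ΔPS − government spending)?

Net change in total surplus = -616

Pre-subsidy: 631 - 7P = -271 + 4P gives P* = 82, Q* = 57.
With the rebate, buyers effectively pay Pb = Ps − 22, where Ps is the price sellers receive.
Demand in terms of Ps becomes Qd = 631 − 7(Ps − 22) = 785 - 7Ps. Setting this equal to supply: 785 - 7Ps = -271 + 4Ps, so Ps = 96.
Buyers pay Pb = 96 − 22 = 74; Q' = -271 + 4·96 = 113.
ΔCS = ½(57 + 113)(82 − 74) = 680; ΔPS = ½(57 + 113)(96 − 82) = 1190.
Government spending = 22 × 113 = 2486.
Net change = 680 + 1190 − 2486 = -616. The loss equals the DWL triangle ½·22·56.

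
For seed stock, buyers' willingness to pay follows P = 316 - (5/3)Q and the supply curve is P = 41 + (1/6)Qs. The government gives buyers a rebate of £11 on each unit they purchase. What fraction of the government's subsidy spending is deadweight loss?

Pre-subsidy: 316 - (5/3)Q = 41 + (1/6)Q gives Q* = 150 and P* = 66.
With the rebate, buyers effectively pay Pb = Ps − 11, where Ps is the price sellers receive.
On the curves, Pb = 316 - (5/3)Q and Ps = 41 + (1/6)Q; the wedge Ps − Pb = 11 gives 41 + (1/6)Q − (316 - (5/3)Q) = 11, so Q' = 156.
Then Pb = 316 − (5/3)·156 = 56 and Ps = 41 + (1/6)·156 = 67.
ΔCS = ½(150 + 156)(66 − 56) = 1530; ΔPS = ½(150 + 156)(67 − 66) = 153.
Government spending = 11 × 156 = 1716.
DWL = ½ × 11 × (156 − 150) = 33; fraction = 33 / 1716 = 1/52.

DWL / government spending = 1/52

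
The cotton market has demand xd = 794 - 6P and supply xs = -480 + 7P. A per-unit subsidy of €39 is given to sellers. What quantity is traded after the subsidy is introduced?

Pre-subsidy: 794 - 6P = -480 + 7P gives P* = 98, x* = 206.
With the subsidy, sellers receive Ps = Pb + 39 for each unit, where Pb is the price buyers pay.
Supply in terms of Pb becomes xs = -480 + 7(Pb + 39) = -207 + 7Pb. Setting this equal to demand: 794 - 6Pb = -207 + 7Pb, so Pb = 77.
Sellers receive Ps = 77 + 39 = 116; x' = 794 − 6·77 = 332.

x' = 332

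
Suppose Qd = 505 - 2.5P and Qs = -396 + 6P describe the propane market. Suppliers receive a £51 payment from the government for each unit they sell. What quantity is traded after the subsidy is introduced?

Pre-subsidy: 505 - 2.5P = -396 + 6P gives P* = 106, Q* = 240.
With the subsidy, sellers receive Ps = Pb + 51 for each unit, where Pb is the price buyers pay.
Supply in terms of Pb becomes Qs = -396 + 6(Pb + 51) = -90 + 6Pb. Setting this equal to demand: 505 - 2.5Pb = -90 + 6Pb, so Pb = 70.
Sellers receive Ps = 70 + 51 = 121; Q' = 505 − 2.5·70 = 330.

Q' = 330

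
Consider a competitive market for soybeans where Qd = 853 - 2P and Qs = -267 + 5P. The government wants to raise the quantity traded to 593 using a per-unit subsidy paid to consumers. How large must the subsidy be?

Required subsidy s = 42 per unit

At Q = 593, invert demand for the buyer price: Pb = (853 − 593)/2 = 130; invert supply for the seller price: Ps = (593 − (-267))/5 = 172.
The subsidy must fill the gap: s = Ps − Pb = 172 − 130 = 42.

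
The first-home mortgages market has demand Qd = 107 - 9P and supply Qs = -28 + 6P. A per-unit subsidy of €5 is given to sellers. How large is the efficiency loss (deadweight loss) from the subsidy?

Deadweight loss = €45

Pre-subsidy: 107 - 9P = -28 + 6P gives P* = 9, Q* = 26.
With the subsidy, sellers receive Ps = Pb + 5 for each unit, where Pb is the price buyers pay.
Supply in terms of Pb becomes Qs = -28 + 6(Pb + 5) = 2 + 6Pb. Setting this equal to demand: 107 - 9Pb = 2 + 6Pb, so Pb = 7.
Sellers receive Ps = 7 + 5 = 12; Q' = 107 − 9·7 = 44.
The subsidy expands output by 44 − 26 = 18 past the efficient level; on those units the gap between marginal cost and willingness to pay runs from 0 up to 5.
DWL = ½ × 5 × 18 = 45.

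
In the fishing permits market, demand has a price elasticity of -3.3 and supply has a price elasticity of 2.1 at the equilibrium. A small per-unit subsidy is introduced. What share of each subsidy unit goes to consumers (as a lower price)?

Consumer share = 7/18

For a small subsidy around the equilibrium, the benefit split depends on the relative slopes, which at a point are proportional to the elasticities.
Buyer share = εs/(εs + |εd|) = 2.1/(2.1 + 3.3) = 7/18; seller share = |εd|/(εs + |εd|) = 11/18.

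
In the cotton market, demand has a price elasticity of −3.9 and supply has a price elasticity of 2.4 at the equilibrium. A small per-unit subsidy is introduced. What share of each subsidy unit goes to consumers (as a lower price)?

For a small subsidy around the equilibrium, the benefit split depends on the relative slopes, which at a point are proportional to the elasticities.
Buyer share = εs/(εs + |εd|) = 2.4/(2.4 + 3.9) = 8/21; seller share = |εd|/(εs + |εd|) = 13/21.

Consumer share = 8/21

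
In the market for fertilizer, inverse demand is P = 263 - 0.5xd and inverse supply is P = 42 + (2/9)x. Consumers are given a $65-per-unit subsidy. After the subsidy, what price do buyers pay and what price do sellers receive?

Buyers pay $65; sellers receive $130

Pre-subsidy: 263 - 0.5x = 42 + (2/9)x gives x* = 306 and P* = 110.
With the rebate, buyers effectively pay Pb = Ps − 65, where Ps is the price sellers receive.
On the curves, Pb = 263 - 0.5x and Ps = 42 + (2/9)x; the wedge Ps − Pb = 65 gives 42 + (2/9)x − (263 - 0.5x) = 65, so x' = 396.
Then Pb = 263 − 0.5·396 = 65 and Ps = 42 + (2/9)·396 = 130.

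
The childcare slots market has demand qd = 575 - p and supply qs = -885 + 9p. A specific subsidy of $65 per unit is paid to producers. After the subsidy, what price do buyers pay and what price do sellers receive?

Pre-subsidy: 575 - p = -885 + 9p gives p* = 146, q* = 429.
With the subsidy, sellers receive ps = pb + 65 for each unit, where pb is the price buyers pay.
Supply in terms of pb becomes qs = -885 + 9(pb + 65) = -300 + 9pb. Setting this equal to demand: 575 - pb = -300 + 9pb, so pb = 87.5.
Sellers receive ps = 87.5 + 65 = 152.5; q' = 575 − 1·87.5 = 487.5.

Buyers pay $87.5; sellers receive $152.5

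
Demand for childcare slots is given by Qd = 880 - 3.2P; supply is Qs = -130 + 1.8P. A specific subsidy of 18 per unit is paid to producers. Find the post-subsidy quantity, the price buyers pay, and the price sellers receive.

Pre-subsidy: 880 - 3.2P = -130 + 1.8P gives P* = 202, Q* = 233.6.
With the subsidy, sellers receive Ps = Pb + 18 for each unit, where Pb is the price buyers pay.
Supply in terms of Pb becomes Qs = -130 + 1.8(Pb + 18) = -97.6 + 1.8Pb. Setting this equal to demand: 880 - 3.2Pb = -97.6 + 1.8Pb, so Pb = 195.52.
Sellers receive Ps = 195.52 + 18 = 213.52; Q' = 880 − 3.2·195.52 = 254.336.

Q' = 254.336; buyers pay 195.52; sellers receive 213.52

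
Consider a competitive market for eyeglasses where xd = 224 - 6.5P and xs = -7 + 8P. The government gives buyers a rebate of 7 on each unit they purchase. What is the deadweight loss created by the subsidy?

Pre-subsidy: 224 - 6.5P = -7 + 8P gives P* = 462/29, x* = 3493/29.
With the rebate, buyers effectively pay Pb = Ps − 7, where Ps is the price sellers receive.
Demand in terms of Ps becomes xd = 224 − 6.5(Ps − 7) = 269.5 - 6.5Ps. Setting this equal to supply: 269.5 - 6.5Ps = -7 + 8Ps, so Ps = 553/29.
Buyers pay Pb = 553/29 − 7 = 350/29; x' = -7 + 8·(553/29) = 4221/29.
The subsidy expands output by 4221/29 − 3493/29 = 728/29 past the efficient level; on those units the gap between marginal cost and willingness to pay runs from 0 up to 7.
DWL = ½ × 7 × 728/29 = 2548/29.

Deadweight loss = 2548/29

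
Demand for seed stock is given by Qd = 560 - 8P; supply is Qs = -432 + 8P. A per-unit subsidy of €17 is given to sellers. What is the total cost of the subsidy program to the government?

Government cost = €2244

Pre-subsidy: 560 - 8P = -432 + 8P gives P* = 62, Q* = 64.
With the subsidy, sellers receive Ps = Pb + 17 for each unit, where Pb is the price buyers pay.
Supply in terms of Pb becomes Qs = -432 + 8(Pb + 17) = -296 + 8Pb. Setting this equal to demand: 560 - 8Pb = -296 + 8Pb, so Pb = 53.5.
Sellers receive Ps = 53.5 + 17 = 70.5; Q' = 560 − 8·53.5 = 132.
Government outlay = subsidy × quantity = 17 × 132 = 2244.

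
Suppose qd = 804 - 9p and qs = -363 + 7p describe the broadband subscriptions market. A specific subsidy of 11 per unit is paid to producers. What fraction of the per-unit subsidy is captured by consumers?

Pre-subsidy: 804 - 9p = -363 + 7p gives p* = 72.9375, q* = 147.5625.
With the subsidy, sellers receive ps = pb + 11 for each unit, where pb is the price buyers pay.
Supply in terms of pb becomes qs = -363 + 7(pb + 11) = -286 + 7pb. Setting this equal to demand: 804 - 9pb = -286 + 7pb, so pb = 68.125.
Sellers receive ps = 68.125 + 11 = 79.125; q' = 804 − 9·68.125 = 190.875.
Buyers' price falls by p* − pb = 72.9375 − 68.125 = 4.8125; sellers' price rises by ps − p* = 79.125 − 72.9375 = 6.1875.
So consumers capture 4.8125/11 = 0.4375 of each unit of subsidy.

Consumer share = 0.4375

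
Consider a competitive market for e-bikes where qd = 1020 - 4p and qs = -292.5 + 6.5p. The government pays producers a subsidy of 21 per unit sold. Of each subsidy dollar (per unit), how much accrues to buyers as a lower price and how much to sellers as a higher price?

Buyers gain 13 per unit; sellers gain 8 per unit

Pre-subsidy: 1020 - 4p = -292.5 + 6.5p gives p* = 125, q* = 520.
With the subsidy, sellers receive ps = pb + 21 for each unit, where pb is the price buyers pay.
Supply in terms of pb becomes qs = -292.5 + 6.5(pb + 21) = -156 + 6.5pb. Setting this equal to demand: 1020 - 4pb = -156 + 6.5pb, so pb = 112.
Sellers receive ps = 112 + 21 = 133; q' = 1020 − 4·112 = 572.
Buyers' price falls by p* − pb = 125 − 112 = 13; sellers' price rises by ps − p* = 133 − 125 = 8.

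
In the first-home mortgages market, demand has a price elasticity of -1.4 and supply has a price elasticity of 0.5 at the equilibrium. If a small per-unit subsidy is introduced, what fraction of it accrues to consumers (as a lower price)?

For a small subsidy around the equilibrium, the benefit split depends on the relative slopes, which at a point are proportional to the elasticities.
Buyer share = εs/(εs + |εd|) = 0.5/(0.5 + 1.4) = 5/19; seller share = |εd|/(εs + |εd|) = 14/19.

Consumer share = 5/19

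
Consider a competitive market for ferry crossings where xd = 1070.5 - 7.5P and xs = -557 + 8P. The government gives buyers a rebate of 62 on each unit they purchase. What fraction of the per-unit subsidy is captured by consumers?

Pre-subsidy: 1070.5 - 7.5P = -557 + 8P gives P* = 105, x* = 283.
With the rebate, buyers effectively pay Pb = Ps − 62, where Ps is the price sellers receive.
Demand in terms of Ps becomes xd = 1070.5 − 7.5(Ps − 62) = 1535.5 - 7.5Ps. Setting this equal to supply: 1535.5 - 7.5Ps = -557 + 8Ps, so Ps = 135.
Buyers pay Pb = 135 − 62 = 73; x' = -557 + 8·135 = 523.
Buyers' price falls by P* − Pb = 105 − 73 = 32; sellers' price rises by Ps − P* = 135 − 105 = 30.
So consumers capture 32/62 = 16/31 of each unit of subsidy.

Consumer share = 16/31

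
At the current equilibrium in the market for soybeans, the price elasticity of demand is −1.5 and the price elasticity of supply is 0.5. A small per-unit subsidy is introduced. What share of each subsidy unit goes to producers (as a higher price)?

For a small subsidy around the equilibrium, the benefit split depends on the relative slopes, which at a point are proportional to the elasticities.
Buyer share = εs/(εs + |εd|) = 0.5/(0.5 + 1.5) = 0.25; seller share = |εd|/(εs + |εd|) = 0.75.
So producers capture 0.75 of the subsidy.

Producer share = 0.75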